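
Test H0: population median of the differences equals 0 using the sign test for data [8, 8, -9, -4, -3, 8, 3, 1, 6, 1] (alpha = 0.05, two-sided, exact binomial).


Step 1: Discard zero differences. Original n = 10; n_eff = number of nonzero differences = 10.
Nonzero differences (with sign): +8, +8, -9, -4, -3, +8, +3, +1, +6, +1
Step 2: Count signs: positive = 7, negative = 3.
Step 3: Under H0: P(positive) = 0.5, so the number of positives S ~ Bin(10, 0.5).
Step 4: Two-sided exact p-value = sum of Bin(10,0.5) probabilities at or below the observed probability = 0.343750.
Step 5: alpha = 0.05. fail to reject H0.

n_eff = 10, pos = 7, neg = 3, p = 0.343750, fail to reject H0.


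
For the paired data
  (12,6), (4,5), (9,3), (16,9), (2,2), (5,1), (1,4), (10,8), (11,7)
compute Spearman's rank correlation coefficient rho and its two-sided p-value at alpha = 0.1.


Step 1: Rank x and y separately (midranks; no ties here).
rank(x): 12->8, 4->3, 9->5, 16->9, 2->2, 5->4, 1->1, 10->6, 11->7
rank(y): 6->6, 5->5, 3->3, 9->9, 2->2, 1->1, 4->4, 8->8, 7->7
Step 2: d_i = R_x(i) - R_y(i); compute d_i^2.
  (8-6)^2=4, (3-5)^2=4, (5-3)^2=4, (9-9)^2=0, (2-2)^2=0, (4-1)^2=9, (1-4)^2=9, (6-8)^2=4, (7-7)^2=0
sum(d^2) = 34.
Step 3: rho = 1 - 6*34 / (9*(9^2 - 1)) = 1 - 204/720 = 0.716667.
Step 4: Under H0, t = rho * sqrt((n-2)/(1-rho^2)) = 2.7188 ~ t(7).
Step 5: Two-sided p-value from the t-distribution with 7 df = 0.029818.
Step 6: alpha = 0.1. reject H0.

rho = 0.7167, p = 0.029818, reject H0 at alpha = 0.1.


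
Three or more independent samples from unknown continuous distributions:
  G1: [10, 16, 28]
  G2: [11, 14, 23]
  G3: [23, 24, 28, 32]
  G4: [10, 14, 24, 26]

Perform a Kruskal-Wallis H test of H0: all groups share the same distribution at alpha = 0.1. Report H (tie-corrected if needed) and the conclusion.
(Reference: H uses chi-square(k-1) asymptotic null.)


Step 1: Combine all N = 14 observations and assign midranks.
sorted (value, group, rank): (10,G1,1.5), (10,G4,1.5), (11,G2,3), (14,G2,4.5), (14,G4,4.5), (16,G1,6), (23,G2,7.5), (23,G3,7.5), (24,G3,9.5), (24,G4,9.5), (26,G4,11), (28,G1,12.5), (28,G3,12.5), (32,G3,14)
Step 2: Sum ranks within each group.
R_1 = 20 (n_1 = 3)
R_2 = 15 (n_2 = 3)
R_3 = 43.5 (n_3 = 4)
R_4 = 26.5 (n_4 = 4)
Step 3: H = 12/(N(N+1)) * sum(R_i^2/n_i) - 3(N+1)
     = 12/(14*15) * (20^2/3 + 15^2/3 + 43.5^2/4 + 26.5^2/4) - 3*15
     = 0.057143 * 856.958 - 45
     = 3.969048.
Step 4: Ties present; correction factor C = 1 - 30/(14^3 - 14) = 0.989011. Corrected H = 3.969048 / 0.989011 = 4.013148.
Step 5: Under H0, H ~ chi^2(3); p-value = 0.260048.
Step 6: alpha = 0.1. fail to reject H0.

H = 4.0131, df = 3, p = 0.260048, fail to reject H0.


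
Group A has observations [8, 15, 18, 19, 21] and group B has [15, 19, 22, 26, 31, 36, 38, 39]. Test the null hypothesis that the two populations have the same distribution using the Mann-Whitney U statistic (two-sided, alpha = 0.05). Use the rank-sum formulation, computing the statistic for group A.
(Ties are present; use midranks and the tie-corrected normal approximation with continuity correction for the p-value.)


Step 1: Combine and sort all 13 observations; assign midranks.
sorted (value, group): (8,X), (15,X), (15,Y), (18,X), (19,X), (19,Y), (21,X), (22,Y), (26,Y), (31,Y), (36,Y), (38,Y), (39,Y)
ranks: 8->1, 15->2.5, 15->2.5, 18->4, 19->5.5, 19->5.5, 21->7, 22->8, 26->9, 31->10, 36->11, 38->12, 39->13
Step 2: Rank sum for X: R1 = 1 + 2.5 + 4 + 5.5 + 7 = 20.
Step 3: U_X = R1 - n1(n1+1)/2 = 20 - 5*6/2 = 20 - 15 = 5.
       U_Y = n1*n2 - U_X = 40 - 5 = 35.
Step 4: Ties are present, so use the tie-corrected normal approximation (with continuity correction) for the p-value.
Step 5: p-value = 0.033301; compare to alpha = 0.05. reject H0.

U_X = 5, p = 0.033301, reject H0 at alpha = 0.05.


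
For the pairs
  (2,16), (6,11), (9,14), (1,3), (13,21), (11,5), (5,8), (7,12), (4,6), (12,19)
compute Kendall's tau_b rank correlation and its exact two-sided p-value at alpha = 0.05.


Step 1: Enumerate the 45 unordered pairs (i,j) with i<j and classify each by sign(x_j-x_i) * sign(y_j-y_i).
  (1,2):dx=+4,dy=-5->D; (1,3):dx=+7,dy=-2->D; (1,4):dx=-1,dy=-13->C; (1,5):dx=+11,dy=+5->C
  (1,6):dx=+9,dy=-11->D; (1,7):dx=+3,dy=-8->D; (1,8):dx=+5,dy=-4->D; (1,9):dx=+2,dy=-10->D
  (1,10):dx=+10,dy=+3->C; (2,3):dx=+3,dy=+3->C; (2,4):dx=-5,dy=-8->C; (2,5):dx=+7,dy=+10->C
  (2,6):dx=+5,dy=-6->D; (2,7):dx=-1,dy=-3->C; (2,8):dx=+1,dy=+1->C; (2,9):dx=-2,dy=-5->C
  (2,10):dx=+6,dy=+8->C; (3,4):dx=-8,dy=-11->C; (3,5):dx=+4,dy=+7->C; (3,6):dx=+2,dy=-9->D
  (3,7):dx=-4,dy=-6->C; (3,8):dx=-2,dy=-2->C; (3,9):dx=-5,dy=-8->C; (3,10):dx=+3,dy=+5->C
  (4,5):dx=+12,dy=+18->C; (4,6):dx=+10,dy=+2->C; (4,7):dx=+4,dy=+5->C; (4,8):dx=+6,dy=+9->C
  (4,9):dx=+3,dy=+3->C; (4,10):dx=+11,dy=+16->C; (5,6):dx=-2,dy=-16->C; (5,7):dx=-8,dy=-13->C
  (5,8):dx=-6,dy=-9->C; (5,9):dx=-9,dy=-15->C; (5,10):dx=-1,dy=-2->C; (6,7):dx=-6,dy=+3->D
  (6,8):dx=-4,dy=+7->D; (6,9):dx=-7,dy=+1->D; (6,10):dx=+1,dy=+14->C; (7,8):dx=+2,dy=+4->C
  (7,9):dx=-1,dy=-2->C; (7,10):dx=+7,dy=+11->C; (8,9):dx=-3,dy=-6->C; (8,10):dx=+5,dy=+7->C
  (9,10):dx=+8,dy=+13->C
Step 2: C = 34, D = 11, total pairs = 45.
Step 3: tau = (C - D)/(n(n-1)/2) = (34 - 11)/45 = 0.511111.
Step 4: Exact two-sided p-value (enumerate n! = 3628800 permutations of y under H0): p = 0.046623.
Step 5: alpha = 0.05. reject H0.

tau_b = 0.5111 (C=34, D=11), p = 0.046623, reject H0.


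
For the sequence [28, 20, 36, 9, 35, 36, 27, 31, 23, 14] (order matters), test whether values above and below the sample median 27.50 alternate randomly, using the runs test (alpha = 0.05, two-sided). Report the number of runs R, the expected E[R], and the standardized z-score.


Step 1: Compute median = 27.50; label A = above, B = below.
Labels in order: ABABAABABB  (n_A = 5, n_B = 5)
Step 2: Count runs R = 8.
Step 3: Under H0 (random ordering), E[R] = 2*n_A*n_B/(n_A+n_B) + 1 = 2*5*5/10 + 1 = 6.0000.
        Var[R] = 2*n_A*n_B*(2*n_A*n_B - n_A - n_B) / ((n_A+n_B)^2 * (n_A+n_B-1)) = 2000/900 = 2.2222.
        SD[R] = 1.4907.
Step 4: Continuity-corrected z = (R - 0.5 - E[R]) / SD[R] = (8 - 0.5 - 6.0000) / 1.4907 = 1.0062.
Step 5: Two-sided p-value via normal approximation = 2*(1 - Phi(|z|)) = 0.314305.
Step 6: alpha = 0.05. fail to reject H0.

R = 8, z = 1.0062, p = 0.314305, fail to reject H0.


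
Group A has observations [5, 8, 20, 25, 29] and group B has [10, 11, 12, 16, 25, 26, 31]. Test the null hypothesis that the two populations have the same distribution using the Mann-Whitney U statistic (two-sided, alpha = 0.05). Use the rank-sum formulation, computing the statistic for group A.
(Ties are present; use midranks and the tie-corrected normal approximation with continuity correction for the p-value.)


Step 1: Combine and sort all 12 observations; assign midranks.
sorted (value, group): (5,X), (8,X), (10,Y), (11,Y), (12,Y), (16,Y), (20,X), (25,X), (25,Y), (26,Y), (29,X), (31,Y)
ranks: 5->1, 8->2, 10->3, 11->4, 12->5, 16->6, 20->7, 25->8.5, 25->8.5, 26->10, 29->11, 31->12
Step 2: Rank sum for X: R1 = 1 + 2 + 7 + 8.5 + 11 = 29.5.
Step 3: U_X = R1 - n1(n1+1)/2 = 29.5 - 5*6/2 = 29.5 - 15 = 14.5.
       U_Y = n1*n2 - U_X = 35 - 14.5 = 20.5.
Step 4: Ties are present, so use the tie-corrected normal approximation (with continuity correction) for the p-value.
Step 5: p-value = 0.684221; compare to alpha = 0.05. fail to reject H0.

U_X = 14.5, p = 0.684221, fail to reject H0 at alpha = 0.05.


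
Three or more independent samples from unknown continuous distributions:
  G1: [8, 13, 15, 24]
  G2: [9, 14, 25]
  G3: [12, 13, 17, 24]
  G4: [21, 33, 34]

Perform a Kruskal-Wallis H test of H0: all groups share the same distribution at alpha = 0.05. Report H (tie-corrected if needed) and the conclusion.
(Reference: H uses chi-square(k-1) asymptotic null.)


Step 1: Combine all N = 14 observations and assign midranks.
sorted (value, group, rank): (8,G1,1), (9,G2,2), (12,G3,3), (13,G1,4.5), (13,G3,4.5), (14,G2,6), (15,G1,7), (17,G3,8), (21,G4,9), (24,G1,10.5), (24,G3,10.5), (25,G2,12), (33,G4,13), (34,G4,14)
Step 2: Sum ranks within each group.
R_1 = 23 (n_1 = 4)
R_2 = 20 (n_2 = 3)
R_3 = 26 (n_3 = 4)
R_4 = 36 (n_4 = 3)
Step 3: H = 12/(N(N+1)) * sum(R_i^2/n_i) - 3(N+1)
     = 12/(14*15) * (23^2/4 + 20^2/3 + 26^2/4 + 36^2/3) - 3*15
     = 0.057143 * 866.583 - 45
     = 4.519048.
Step 4: Ties present; correction factor C = 1 - 12/(14^3 - 14) = 0.995604. Corrected H = 4.519048 / 0.995604 = 4.538999.
Step 5: Under H0, H ~ chi^2(3); p-value = 0.208838.
Step 6: alpha = 0.05. fail to reject H0.

H = 4.5390, df = 3, p = 0.208838, fail to reject H0.


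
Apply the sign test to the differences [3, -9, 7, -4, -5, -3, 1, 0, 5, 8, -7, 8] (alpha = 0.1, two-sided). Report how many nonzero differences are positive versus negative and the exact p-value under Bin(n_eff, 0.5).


Step 1: Discard zero differences. Original n = 12; n_eff = number of nonzero differences = 11.
Nonzero differences (with sign): +3, -9, +7, -4, -5, -3, +1, +5, +8, -7, +8
Step 2: Count signs: positive = 6, negative = 5.
Step 3: Under H0: P(positive) = 0.5, so the number of positives S ~ Bin(11, 0.5).
Step 4: Two-sided exact p-value = sum of Bin(11,0.5) probabilities at or below the observed probability = 1.000000.
Step 5: alpha = 0.1. fail to reject H0.

n_eff = 11, pos = 6, neg = 5, p = 1.000000, fail to reject H0.


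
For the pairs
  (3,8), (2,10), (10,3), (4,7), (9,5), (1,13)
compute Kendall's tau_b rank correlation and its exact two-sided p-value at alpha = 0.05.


Step 1: Enumerate the 15 unordered pairs (i,j) with i<j and classify each by sign(x_j-x_i) * sign(y_j-y_i).
  (1,2):dx=-1,dy=+2->D; (1,3):dx=+7,dy=-5->D; (1,4):dx=+1,dy=-1->D; (1,5):dx=+6,dy=-3->D
  (1,6):dx=-2,dy=+5->D; (2,3):dx=+8,dy=-7->D; (2,4):dx=+2,dy=-3->D; (2,5):dx=+7,dy=-5->D
  (2,6):dx=-1,dy=+3->D; (3,4):dx=-6,dy=+4->D; (3,5):dx=-1,dy=+2->D; (3,6):dx=-9,dy=+10->D
  (4,5):dx=+5,dy=-2->D; (4,6):dx=-3,dy=+6->D; (5,6):dx=-8,dy=+8->D
Step 2: C = 0, D = 15, total pairs = 15.
Step 3: tau = (C - D)/(n(n-1)/2) = (0 - 15)/15 = -1.000000.
Step 4: Exact two-sided p-value (enumerate n! = 720 permutations of y under H0): p = 0.002778.
Step 5: alpha = 0.05. reject H0.

tau_b = -1.0000 (C=0, D=15), p = 0.002778, reject H0.


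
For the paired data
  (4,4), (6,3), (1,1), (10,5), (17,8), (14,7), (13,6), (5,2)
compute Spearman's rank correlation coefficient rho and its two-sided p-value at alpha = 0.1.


Step 1: Rank x and y separately (midranks; no ties here).
rank(x): 4->2, 6->4, 1->1, 10->5, 17->8, 14->7, 13->6, 5->3
rank(y): 4->4, 3->3, 1->1, 5->5, 8->8, 7->7, 6->6, 2->2
Step 2: d_i = R_x(i) - R_y(i); compute d_i^2.
  (2-4)^2=4, (4-3)^2=1, (1-1)^2=0, (5-5)^2=0, (8-8)^2=0, (7-7)^2=0, (6-6)^2=0, (3-2)^2=1
sum(d^2) = 6.
Step 3: rho = 1 - 6*6 / (8*(8^2 - 1)) = 1 - 36/504 = 0.928571.
Step 4: Under H0, t = rho * sqrt((n-2)/(1-rho^2)) = 6.1283 ~ t(6).
Step 5: Two-sided p-value from the t-distribution with 6 df = 0.000863.
Step 6: alpha = 0.1. reject H0.

rho = 0.9286, p = 0.000863, reject H0 at alpha = 0.1.


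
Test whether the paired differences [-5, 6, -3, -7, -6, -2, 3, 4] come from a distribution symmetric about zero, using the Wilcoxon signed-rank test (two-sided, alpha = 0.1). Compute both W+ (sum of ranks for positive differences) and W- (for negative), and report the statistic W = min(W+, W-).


Step 1: Drop any zero differences (none here) and take |d_i|.
|d| = [5, 6, 3, 7, 6, 2, 3, 4]
Step 2: Midrank |d_i| (ties get averaged ranks).
ranks: |5|->5, |6|->6.5, |3|->2.5, |7|->8, |6|->6.5, |2|->1, |3|->2.5, |4|->4
Step 3: Attach original signs; sum ranks with positive sign and with negative sign.
W+ = 6.5 + 2.5 + 4 = 13
W- = 5 + 2.5 + 8 + 6.5 + 1 = 23
(Check: W+ + W- = 36 should equal n(n+1)/2 = 36.)
Step 4: Test statistic W = min(W+, W-) = 13.
Step 5: Ties in |d|, so use the tie-corrected normal approximation.
        E[W] = n(n+1)/4 = 8*9/4 = 18.
        Tie groups: |d|=3 (t=2), |d|=6 (t=2); sum(t^3 - t) = 12.
        Var[W] = n(n+1)(2n+1)/24 - sum(t^3-t)/48 = 1224/24 - 12/48 = 50.75.
        z = (W - E[W]) / sqrt(Var[W]) = (13 - 18) / 7.1239 = -0.7019.
        Two-sided p = 2*Phi(z) = 0.482765.
Step 6: alpha = 0.1. fail to reject H0.

W+ = 13, W- = 23, W = min = 13, p = 0.482765, fail to reject H0.


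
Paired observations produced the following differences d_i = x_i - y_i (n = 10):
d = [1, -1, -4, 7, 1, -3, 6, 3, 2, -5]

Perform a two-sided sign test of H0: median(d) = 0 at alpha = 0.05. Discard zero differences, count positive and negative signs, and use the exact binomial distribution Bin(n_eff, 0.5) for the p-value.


Step 1: Discard zero differences. Original n = 10; n_eff = number of nonzero differences = 10.
Nonzero differences (with sign): +1, -1, -4, +7, +1, -3, +6, +3, +2, -5
Step 2: Count signs: positive = 6, negative = 4.
Step 3: Under H0: P(positive) = 0.5, so the number of positives S ~ Bin(10, 0.5).
Step 4: Two-sided exact p-value = sum of Bin(10,0.5) probabilities at or below the observed probability = 0.753906.
Step 5: alpha = 0.05. fail to reject H0.

n_eff = 10, pos = 6, neg = 4, p = 0.753906, fail to reject H0.


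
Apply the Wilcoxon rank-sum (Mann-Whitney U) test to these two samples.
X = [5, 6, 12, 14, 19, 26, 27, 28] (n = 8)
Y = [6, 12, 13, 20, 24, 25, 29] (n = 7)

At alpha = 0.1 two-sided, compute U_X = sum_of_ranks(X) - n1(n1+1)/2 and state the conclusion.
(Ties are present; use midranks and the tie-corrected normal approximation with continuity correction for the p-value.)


Step 1: Combine and sort all 15 observations; assign midranks.
sorted (value, group): (5,X), (6,X), (6,Y), (12,X), (12,Y), (13,Y), (14,X), (19,X), (20,Y), (24,Y), (25,Y), (26,X), (27,X), (28,X), (29,Y)
ranks: 5->1, 6->2.5, 6->2.5, 12->4.5, 12->4.5, 13->6, 14->7, 19->8, 20->9, 24->10, 25->11, 26->12, 27->13, 28->14, 29->15
Step 2: Rank sum for X: R1 = 1 + 2.5 + 4.5 + 7 + 8 + 12 + 13 + 14 = 62.
Step 3: U_X = R1 - n1(n1+1)/2 = 62 - 8*9/2 = 62 - 36 = 26.
       U_Y = n1*n2 - U_X = 56 - 26 = 30.
Step 4: Ties are present, so use the tie-corrected normal approximation (with continuity correction) for the p-value.
Step 5: p-value = 0.861942; compare to alpha = 0.1. fail to reject H0.

U_X = 26, p = 0.861942, fail to reject H0 at alpha = 0.1.


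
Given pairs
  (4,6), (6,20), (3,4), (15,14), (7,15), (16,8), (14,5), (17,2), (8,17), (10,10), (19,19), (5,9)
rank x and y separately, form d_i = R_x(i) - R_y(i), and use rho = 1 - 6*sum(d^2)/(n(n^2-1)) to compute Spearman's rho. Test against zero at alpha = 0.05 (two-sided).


Step 1: Rank x and y separately (midranks; no ties here).
rank(x): 4->2, 6->4, 3->1, 15->9, 7->5, 16->10, 14->8, 17->11, 8->6, 10->7, 19->12, 5->3
rank(y): 6->4, 20->12, 4->2, 14->8, 15->9, 8->5, 5->3, 2->1, 17->10, 10->7, 19->11, 9->6
Step 2: d_i = R_x(i) - R_y(i); compute d_i^2.
  (2-4)^2=4, (4-12)^2=64, (1-2)^2=1, (9-8)^2=1, (5-9)^2=16, (10-5)^2=25, (8-3)^2=25, (11-1)^2=100, (6-10)^2=16, (7-7)^2=0, (12-11)^2=1, (3-6)^2=9
sum(d^2) = 262.
Step 3: rho = 1 - 6*262 / (12*(12^2 - 1)) = 1 - 1572/1716 = 0.083916.
Step 4: Under H0, t = rho * sqrt((n-2)/(1-rho^2)) = 0.2663 ~ t(10).
Step 5: Two-sided p-value from the t-distribution with 10 df = 0.795415.
Step 6: alpha = 0.05. fail to reject H0.

rho = 0.0839, p = 0.795415, fail to reject H0 at alpha = 0.05.


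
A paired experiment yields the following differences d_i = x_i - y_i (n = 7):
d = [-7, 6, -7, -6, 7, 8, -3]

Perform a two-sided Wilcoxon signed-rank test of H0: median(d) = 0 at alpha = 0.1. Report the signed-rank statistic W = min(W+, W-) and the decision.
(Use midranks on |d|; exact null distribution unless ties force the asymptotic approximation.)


Step 1: Drop any zero differences (none here) and take |d_i|.
|d| = [7, 6, 7, 6, 7, 8, 3]
Step 2: Midrank |d_i| (ties get averaged ranks).
ranks: |7|->5, |6|->2.5, |7|->5, |6|->2.5, |7|->5, |8|->7, |3|->1
Step 3: Attach original signs; sum ranks with positive sign and with negative sign.
W+ = 2.5 + 5 + 7 = 14.5
W- = 5 + 5 + 2.5 + 1 = 13.5
(Check: W+ + W- = 28 should equal n(n+1)/2 = 28.)
Step 4: Test statistic W = min(W+, W-) = 13.5.
Step 5: Ties in |d|, so use the tie-corrected normal approximation.
        E[W] = n(n+1)/4 = 7*8/4 = 14.
        Tie groups: |d|=6 (t=2), |d|=7 (t=3); sum(t^3 - t) = 30.
        Var[W] = n(n+1)(2n+1)/24 - sum(t^3-t)/48 = 840/24 - 30/48 = 34.375.
        z = (W - E[W]) / sqrt(Var[W]) = (13.5 - 14) / 5.8630 = -0.0853.
        Two-sided p = 2*Phi(z) = 0.932039.
Step 6: alpha = 0.1. fail to reject H0.

W+ = 14.5, W- = 13.5, W = min = 13.5, p = 0.932039, fail to reject H0.


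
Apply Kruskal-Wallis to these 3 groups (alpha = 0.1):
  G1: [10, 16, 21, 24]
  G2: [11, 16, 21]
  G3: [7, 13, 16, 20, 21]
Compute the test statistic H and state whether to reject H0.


Step 1: Combine all N = 12 observations and assign midranks.
sorted (value, group, rank): (7,G3,1), (10,G1,2), (11,G2,3), (13,G3,4), (16,G1,6), (16,G2,6), (16,G3,6), (20,G3,8), (21,G1,10), (21,G2,10), (21,G3,10), (24,G1,12)
Step 2: Sum ranks within each group.
R_1 = 30 (n_1 = 4)
R_2 = 19 (n_2 = 3)
R_3 = 29 (n_3 = 5)
Step 3: H = 12/(N(N+1)) * sum(R_i^2/n_i) - 3(N+1)
     = 12/(12*13) * (30^2/4 + 19^2/3 + 29^2/5) - 3*13
     = 0.076923 * 513.533 - 39
     = 0.502564.
Step 4: Ties present; correction factor C = 1 - 48/(12^3 - 12) = 0.972028. Corrected H = 0.502564 / 0.972028 = 0.517026.
Step 5: Under H0, H ~ chi^2(2); p-value = 0.772199.
Step 6: alpha = 0.1. fail to reject H0.

H = 0.5170, df = 2, p = 0.772199, fail to reject H0.


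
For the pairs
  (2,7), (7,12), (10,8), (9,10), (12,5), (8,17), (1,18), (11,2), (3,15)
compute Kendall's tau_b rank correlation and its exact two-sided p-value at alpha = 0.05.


Step 1: Enumerate the 36 unordered pairs (i,j) with i<j and classify each by sign(x_j-x_i) * sign(y_j-y_i).
  (1,2):dx=+5,dy=+5->C; (1,3):dx=+8,dy=+1->C; (1,4):dx=+7,dy=+3->C; (1,5):dx=+10,dy=-2->D
  (1,6):dx=+6,dy=+10->C; (1,7):dx=-1,dy=+11->D; (1,8):dx=+9,dy=-5->D; (1,9):dx=+1,dy=+8->C
  (2,3):dx=+3,dy=-4->D; (2,4):dx=+2,dy=-2->D; (2,5):dx=+5,dy=-7->D; (2,6):dx=+1,dy=+5->C
  (2,7):dx=-6,dy=+6->D; (2,8):dx=+4,dy=-10->D; (2,9):dx=-4,dy=+3->D; (3,4):dx=-1,dy=+2->D
  (3,5):dx=+2,dy=-3->D; (3,6):dx=-2,dy=+9->D; (3,7):dx=-9,dy=+10->D; (3,8):dx=+1,dy=-6->D
  (3,9):dx=-7,dy=+7->D; (4,5):dx=+3,dy=-5->D; (4,6):dx=-1,dy=+7->D; (4,7):dx=-8,dy=+8->D
  (4,8):dx=+2,dy=-8->D; (4,9):dx=-6,dy=+5->D; (5,6):dx=-4,dy=+12->D; (5,7):dx=-11,dy=+13->D
  (5,8):dx=-1,dy=-3->C; (5,9):dx=-9,dy=+10->D; (6,7):dx=-7,dy=+1->D; (6,8):dx=+3,dy=-15->D
  (6,9):dx=-5,dy=-2->C; (7,8):dx=+10,dy=-16->D; (7,9):dx=+2,dy=-3->D; (8,9):dx=-8,dy=+13->D
Step 2: C = 8, D = 28, total pairs = 36.
Step 3: tau = (C - D)/(n(n-1)/2) = (8 - 28)/36 = -0.555556.
Step 4: Exact two-sided p-value (enumerate n! = 362880 permutations of y under H0): p = 0.044615.
Step 5: alpha = 0.05. reject H0.

tau_b = -0.5556 (C=8, D=28), p = 0.044615, reject H0.


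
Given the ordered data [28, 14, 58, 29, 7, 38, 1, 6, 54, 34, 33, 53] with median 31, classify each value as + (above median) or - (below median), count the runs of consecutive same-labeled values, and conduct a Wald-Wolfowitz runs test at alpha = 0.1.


Step 1: Compute median = 31; label A = above, B = below.
Labels in order: BBABBABBAAAA  (n_A = 6, n_B = 6)
Step 2: Count runs R = 6.
Step 3: Under H0 (random ordering), E[R] = 2*n_A*n_B/(n_A+n_B) + 1 = 2*6*6/12 + 1 = 7.0000.
        Var[R] = 2*n_A*n_B*(2*n_A*n_B - n_A - n_B) / ((n_A+n_B)^2 * (n_A+n_B-1)) = 4320/1584 = 2.7273.
        SD[R] = 1.6514.
Step 4: Continuity-corrected z = (R + 0.5 - E[R]) / SD[R] = (6 + 0.5 - 7.0000) / 1.6514 = -0.3028.
Step 5: Two-sided p-value via normal approximation = 2*(1 - Phi(|z|)) = 0.762069.
Step 6: alpha = 0.1. fail to reject H0.

R = 6, z = -0.3028, p = 0.762069, fail to reject H0.


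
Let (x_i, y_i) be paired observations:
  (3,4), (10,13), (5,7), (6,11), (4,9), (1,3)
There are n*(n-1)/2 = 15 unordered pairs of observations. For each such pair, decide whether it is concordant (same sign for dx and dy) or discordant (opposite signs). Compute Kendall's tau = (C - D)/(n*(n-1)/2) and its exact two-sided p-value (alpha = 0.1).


Step 1: Enumerate the 15 unordered pairs (i,j) with i<j and classify each by sign(x_j-x_i) * sign(y_j-y_i).
  (1,2):dx=+7,dy=+9->C; (1,3):dx=+2,dy=+3->C; (1,4):dx=+3,dy=+7->C; (1,5):dx=+1,dy=+5->C
  (1,6):dx=-2,dy=-1->C; (2,3):dx=-5,dy=-6->C; (2,4):dx=-4,dy=-2->C; (2,5):dx=-6,dy=-4->C
  (2,6):dx=-9,dy=-10->C; (3,4):dx=+1,dy=+4->C; (3,5):dx=-1,dy=+2->D; (3,6):dx=-4,dy=-4->C
  (4,5):dx=-2,dy=-2->C; (4,6):dx=-5,dy=-8->C; (5,6):dx=-3,dy=-6->C
Step 2: C = 14, D = 1, total pairs = 15.
Step 3: tau = (C - D)/(n(n-1)/2) = (14 - 1)/15 = 0.866667.
Step 4: Exact two-sided p-value (enumerate n! = 720 permutations of y under H0): p = 0.016667.
Step 5: alpha = 0.1. reject H0.

tau_b = 0.8667 (C=14, D=1), p = 0.016667, reject H0.


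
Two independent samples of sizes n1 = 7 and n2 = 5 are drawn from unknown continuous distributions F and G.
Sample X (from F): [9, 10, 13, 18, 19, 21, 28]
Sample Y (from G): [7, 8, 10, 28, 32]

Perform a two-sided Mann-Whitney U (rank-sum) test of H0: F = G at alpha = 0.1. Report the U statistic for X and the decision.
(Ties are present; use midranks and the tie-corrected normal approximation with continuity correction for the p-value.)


Step 1: Combine and sort all 12 observations; assign midranks.
sorted (value, group): (7,Y), (8,Y), (9,X), (10,X), (10,Y), (13,X), (18,X), (19,X), (21,X), (28,X), (28,Y), (32,Y)
ranks: 7->1, 8->2, 9->3, 10->4.5, 10->4.5, 13->6, 18->7, 19->8, 21->9, 28->10.5, 28->10.5, 32->12
Step 2: Rank sum for X: R1 = 3 + 4.5 + 6 + 7 + 8 + 9 + 10.5 = 48.
Step 3: U_X = R1 - n1(n1+1)/2 = 48 - 7*8/2 = 48 - 28 = 20.
       U_Y = n1*n2 - U_X = 35 - 20 = 15.
Step 4: Ties are present, so use the tie-corrected normal approximation (with continuity correction) for the p-value.
Step 5: p-value = 0.744469; compare to alpha = 0.1. fail to reject H0.

U_X = 20, p = 0.744469, fail to reject H0 at alpha = 0.1.


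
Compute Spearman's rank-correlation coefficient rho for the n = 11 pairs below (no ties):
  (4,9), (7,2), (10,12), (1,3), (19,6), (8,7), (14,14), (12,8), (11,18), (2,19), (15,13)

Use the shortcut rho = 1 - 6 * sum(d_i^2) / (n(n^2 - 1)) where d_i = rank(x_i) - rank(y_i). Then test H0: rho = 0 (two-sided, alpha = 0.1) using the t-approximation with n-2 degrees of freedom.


Step 1: Rank x and y separately (midranks; no ties here).
rank(x): 4->3, 7->4, 10->6, 1->1, 19->11, 8->5, 14->9, 12->8, 11->7, 2->2, 15->10
rank(y): 9->6, 2->1, 12->7, 3->2, 6->3, 7->4, 14->9, 8->5, 18->10, 19->11, 13->8
Step 2: d_i = R_x(i) - R_y(i); compute d_i^2.
  (3-6)^2=9, (4-1)^2=9, (6-7)^2=1, (1-2)^2=1, (11-3)^2=64, (5-4)^2=1, (9-9)^2=0, (8-5)^2=9, (7-10)^2=9, (2-11)^2=81, (10-8)^2=4
sum(d^2) = 188.
Step 3: rho = 1 - 6*188 / (11*(11^2 - 1)) = 1 - 1128/1320 = 0.145455.
Step 4: Under H0, t = rho * sqrt((n-2)/(1-rho^2)) = 0.4411 ~ t(9).
Step 5: Two-sided p-value from the t-distribution with 9 df = 0.669579.
Step 6: alpha = 0.1. fail to reject H0.

rho = 0.1455, p = 0.669579, fail to reject H0 at alpha = 0.1.


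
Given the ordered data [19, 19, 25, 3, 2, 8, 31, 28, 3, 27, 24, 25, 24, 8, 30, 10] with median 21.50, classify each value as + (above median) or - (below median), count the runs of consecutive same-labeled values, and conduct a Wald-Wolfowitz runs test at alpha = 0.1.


Step 1: Compute median = 21.50; label A = above, B = below.
Labels in order: BBABBBAABAAAABAB  (n_A = 8, n_B = 8)
Step 2: Count runs R = 9.
Step 3: Under H0 (random ordering), E[R] = 2*n_A*n_B/(n_A+n_B) + 1 = 2*8*8/16 + 1 = 9.0000.
        Var[R] = 2*n_A*n_B*(2*n_A*n_B - n_A - n_B) / ((n_A+n_B)^2 * (n_A+n_B-1)) = 14336/3840 = 3.7333.
        SD[R] = 1.9322.
Step 4: R = E[R], so z = 0 with no continuity correction.
Step 5: Two-sided p-value via normal approximation = 2*(1 - Phi(|z|)) = 1.000000.
Step 6: alpha = 0.1. fail to reject H0.

R = 9, z = 0.0000, p = 1.000000, fail to reject H0.


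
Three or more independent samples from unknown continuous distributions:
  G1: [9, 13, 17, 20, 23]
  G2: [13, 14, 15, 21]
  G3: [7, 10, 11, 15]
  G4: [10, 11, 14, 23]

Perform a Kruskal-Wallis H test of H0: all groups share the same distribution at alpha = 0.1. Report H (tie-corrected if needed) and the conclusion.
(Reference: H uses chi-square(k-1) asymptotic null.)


Step 1: Combine all N = 17 observations and assign midranks.
sorted (value, group, rank): (7,G3,1), (9,G1,2), (10,G3,3.5), (10,G4,3.5), (11,G3,5.5), (11,G4,5.5), (13,G1,7.5), (13,G2,7.5), (14,G2,9.5), (14,G4,9.5), (15,G2,11.5), (15,G3,11.5), (17,G1,13), (20,G1,14), (21,G2,15), (23,G1,16.5), (23,G4,16.5)
Step 2: Sum ranks within each group.
R_1 = 53 (n_1 = 5)
R_2 = 43.5 (n_2 = 4)
R_3 = 21.5 (n_3 = 4)
R_4 = 35 (n_4 = 4)
Step 3: H = 12/(N(N+1)) * sum(R_i^2/n_i) - 3(N+1)
     = 12/(17*18) * (53^2/5 + 43.5^2/4 + 21.5^2/4 + 35^2/4) - 3*18
     = 0.039216 * 1456.67 - 54
     = 3.124510.
Step 4: Ties present; correction factor C = 1 - 36/(17^3 - 17) = 0.992647. Corrected H = 3.124510 / 0.992647 = 3.147654.
Step 5: Under H0, H ~ chi^2(3); p-value = 0.369415.
Step 6: alpha = 0.1. fail to reject H0.

H = 3.1477, df = 3, p = 0.369415, fail to reject H0.


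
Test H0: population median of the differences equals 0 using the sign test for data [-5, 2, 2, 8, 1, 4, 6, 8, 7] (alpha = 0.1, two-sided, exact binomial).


Step 1: Discard zero differences. Original n = 9; n_eff = number of nonzero differences = 9.
Nonzero differences (with sign): -5, +2, +2, +8, +1, +4, +6, +8, +7
Step 2: Count signs: positive = 8, negative = 1.
Step 3: Under H0: P(positive) = 0.5, so the number of positives S ~ Bin(9, 0.5).
Step 4: Two-sided exact p-value = sum of Bin(9,0.5) probabilities at or below the observed probability = 0.039062.
Step 5: alpha = 0.1. reject H0.

n_eff = 9, pos = 8, neg = 1, p = 0.039062, reject H0.


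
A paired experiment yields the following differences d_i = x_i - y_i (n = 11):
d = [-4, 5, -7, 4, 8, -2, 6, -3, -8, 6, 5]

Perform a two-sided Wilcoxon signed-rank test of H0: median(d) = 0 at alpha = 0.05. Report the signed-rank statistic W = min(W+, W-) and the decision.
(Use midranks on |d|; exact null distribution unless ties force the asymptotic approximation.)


Step 1: Drop any zero differences (none here) and take |d_i|.
|d| = [4, 5, 7, 4, 8, 2, 6, 3, 8, 6, 5]
Step 2: Midrank |d_i| (ties get averaged ranks).
ranks: |4|->3.5, |5|->5.5, |7|->9, |4|->3.5, |8|->10.5, |2|->1, |6|->7.5, |3|->2, |8|->10.5, |6|->7.5, |5|->5.5
Step 3: Attach original signs; sum ranks with positive sign and with negative sign.
W+ = 5.5 + 3.5 + 10.5 + 7.5 + 7.5 + 5.5 = 40
W- = 3.5 + 9 + 1 + 2 + 10.5 = 26
(Check: W+ + W- = 66 should equal n(n+1)/2 = 66.)
Step 4: Test statistic W = min(W+, W-) = 26.
Step 5: Ties in |d|, so use the tie-corrected normal approximation.
        E[W] = n(n+1)/4 = 11*12/4 = 33.
        Tie groups: |d|=4 (t=2), |d|=5 (t=2), |d|=6 (t=2), |d|=8 (t=2); sum(t^3 - t) = 24.
        Var[W] = n(n+1)(2n+1)/24 - sum(t^3-t)/48 = 3036/24 - 24/48 = 126.
        z = (W - E[W]) / sqrt(Var[W]) = (26 - 33) / 11.2250 = -0.6236.
        Two-sided p = 2*Phi(z) = 0.532884.
Step 6: alpha = 0.05. fail to reject H0.

W+ = 40, W- = 26, W = min = 26, p = 0.532884, fail to reject H0.


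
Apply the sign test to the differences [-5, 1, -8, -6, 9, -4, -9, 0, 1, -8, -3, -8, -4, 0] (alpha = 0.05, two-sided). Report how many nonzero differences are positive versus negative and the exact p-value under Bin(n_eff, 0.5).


Step 1: Discard zero differences. Original n = 14; n_eff = number of nonzero differences = 12.
Nonzero differences (with sign): -5, +1, -8, -6, +9, -4, -9, +1, -8, -3, -8, -4
Step 2: Count signs: positive = 3, negative = 9.
Step 3: Under H0: P(positive) = 0.5, so the number of positives S ~ Bin(12, 0.5).
Step 4: Two-sided exact p-value = sum of Bin(12,0.5) probabilities at or below the observed probability = 0.145996.
Step 5: alpha = 0.05. fail to reject H0.

n_eff = 12, pos = 3, neg = 9, p = 0.145996, fail to reject H0.


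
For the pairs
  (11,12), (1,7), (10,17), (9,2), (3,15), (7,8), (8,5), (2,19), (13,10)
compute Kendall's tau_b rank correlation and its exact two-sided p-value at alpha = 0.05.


Step 1: Enumerate the 36 unordered pairs (i,j) with i<j and classify each by sign(x_j-x_i) * sign(y_j-y_i).
  (1,2):dx=-10,dy=-5->C; (1,3):dx=-1,dy=+5->D; (1,4):dx=-2,dy=-10->C; (1,5):dx=-8,dy=+3->D
  (1,6):dx=-4,dy=-4->C; (1,7):dx=-3,dy=-7->C; (1,8):dx=-9,dy=+7->D; (1,9):dx=+2,dy=-2->D
  (2,3):dx=+9,dy=+10->C; (2,4):dx=+8,dy=-5->D; (2,5):dx=+2,dy=+8->C; (2,6):dx=+6,dy=+1->C
  (2,7):dx=+7,dy=-2->D; (2,8):dx=+1,dy=+12->C; (2,9):dx=+12,dy=+3->C; (3,4):dx=-1,dy=-15->C
  (3,5):dx=-7,dy=-2->C; (3,6):dx=-3,dy=-9->C; (3,7):dx=-2,dy=-12->C; (3,8):dx=-8,dy=+2->D
  (3,9):dx=+3,dy=-7->D; (4,5):dx=-6,dy=+13->D; (4,6):dx=-2,dy=+6->D; (4,7):dx=-1,dy=+3->D
  (4,8):dx=-7,dy=+17->D; (4,9):dx=+4,dy=+8->C; (5,6):dx=+4,dy=-7->D; (5,7):dx=+5,dy=-10->D
  (5,8):dx=-1,dy=+4->D; (5,9):dx=+10,dy=-5->D; (6,7):dx=+1,dy=-3->D; (6,8):dx=-5,dy=+11->D
  (6,9):dx=+6,dy=+2->C; (7,8):dx=-6,dy=+14->D; (7,9):dx=+5,dy=+5->C; (8,9):dx=+11,dy=-9->D
Step 2: C = 16, D = 20, total pairs = 36.
Step 3: tau = (C - D)/(n(n-1)/2) = (16 - 20)/36 = -0.111111.
Step 4: Exact two-sided p-value (enumerate n! = 362880 permutations of y under H0): p = 0.761414.
Step 5: alpha = 0.05. fail to reject H0.

tau_b = -0.1111 (C=16, D=20), p = 0.761414, fail to reject H0.


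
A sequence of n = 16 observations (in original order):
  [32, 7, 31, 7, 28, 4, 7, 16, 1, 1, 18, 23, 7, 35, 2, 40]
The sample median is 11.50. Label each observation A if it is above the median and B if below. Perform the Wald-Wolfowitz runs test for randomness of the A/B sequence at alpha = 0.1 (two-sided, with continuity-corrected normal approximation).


Step 1: Compute median = 11.50; label A = above, B = below.
Labels in order: ABABABBABBAABABA  (n_A = 8, n_B = 8)
Step 2: Count runs R = 13.
Step 3: Under H0 (random ordering), E[R] = 2*n_A*n_B/(n_A+n_B) + 1 = 2*8*8/16 + 1 = 9.0000.
        Var[R] = 2*n_A*n_B*(2*n_A*n_B - n_A - n_B) / ((n_A+n_B)^2 * (n_A+n_B-1)) = 14336/3840 = 3.7333.
        SD[R] = 1.9322.
Step 4: Continuity-corrected z = (R - 0.5 - E[R]) / SD[R] = (13 - 0.5 - 9.0000) / 1.9322 = 1.8114.
Step 5: Two-sided p-value via normal approximation = 2*(1 - Phi(|z|)) = 0.070076.
Step 6: alpha = 0.1. reject H0.

R = 13, z = 1.8114, p = 0.070076, reject H0.


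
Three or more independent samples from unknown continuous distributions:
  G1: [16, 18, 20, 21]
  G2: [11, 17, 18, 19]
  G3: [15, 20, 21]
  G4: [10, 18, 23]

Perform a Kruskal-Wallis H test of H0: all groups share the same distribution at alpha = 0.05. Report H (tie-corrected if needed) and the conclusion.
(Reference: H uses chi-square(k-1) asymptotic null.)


Step 1: Combine all N = 14 observations and assign midranks.
sorted (value, group, rank): (10,G4,1), (11,G2,2), (15,G3,3), (16,G1,4), (17,G2,5), (18,G1,7), (18,G2,7), (18,G4,7), (19,G2,9), (20,G1,10.5), (20,G3,10.5), (21,G1,12.5), (21,G3,12.5), (23,G4,14)
Step 2: Sum ranks within each group.
R_1 = 34 (n_1 = 4)
R_2 = 23 (n_2 = 4)
R_3 = 26 (n_3 = 3)
R_4 = 22 (n_4 = 3)
Step 3: H = 12/(N(N+1)) * sum(R_i^2/n_i) - 3(N+1)
     = 12/(14*15) * (34^2/4 + 23^2/4 + 26^2/3 + 22^2/3) - 3*15
     = 0.057143 * 807.917 - 45
     = 1.166667.
Step 4: Ties present; correction factor C = 1 - 36/(14^3 - 14) = 0.986813. Corrected H = 1.166667 / 0.986813 = 1.182257.
Step 5: Under H0, H ~ chi^2(3); p-value = 0.757263.
Step 6: alpha = 0.05. fail to reject H0.

H = 1.1823, df = 3, p = 0.757263, fail to reject H0.


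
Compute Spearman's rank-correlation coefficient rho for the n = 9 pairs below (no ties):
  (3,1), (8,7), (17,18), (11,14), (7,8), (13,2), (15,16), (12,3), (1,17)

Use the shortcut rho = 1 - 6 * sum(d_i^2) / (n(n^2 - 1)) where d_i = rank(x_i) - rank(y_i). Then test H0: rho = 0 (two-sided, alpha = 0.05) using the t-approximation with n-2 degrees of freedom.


Step 1: Rank x and y separately (midranks; no ties here).
rank(x): 3->2, 8->4, 17->9, 11->5, 7->3, 13->7, 15->8, 12->6, 1->1
rank(y): 1->1, 7->4, 18->9, 14->6, 8->5, 2->2, 16->7, 3->3, 17->8
Step 2: d_i = R_x(i) - R_y(i); compute d_i^2.
  (2-1)^2=1, (4-4)^2=0, (9-9)^2=0, (5-6)^2=1, (3-5)^2=4, (7-2)^2=25, (8-7)^2=1, (6-3)^2=9, (1-8)^2=49
sum(d^2) = 90.
Step 3: rho = 1 - 6*90 / (9*(9^2 - 1)) = 1 - 540/720 = 0.250000.
Step 4: Under H0, t = rho * sqrt((n-2)/(1-rho^2)) = 0.6831 ~ t(7).
Step 5: Two-sided p-value from the t-distribution with 7 df = 0.516490.
Step 6: alpha = 0.05. fail to reject H0.

rho = 0.2500, p = 0.516490, fail to reject H0 at alpha = 0.05.


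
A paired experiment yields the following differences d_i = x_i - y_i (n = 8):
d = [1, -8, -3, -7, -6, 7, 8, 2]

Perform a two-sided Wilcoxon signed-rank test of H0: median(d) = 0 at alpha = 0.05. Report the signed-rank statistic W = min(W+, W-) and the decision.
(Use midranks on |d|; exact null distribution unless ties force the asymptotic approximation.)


Step 1: Drop any zero differences (none here) and take |d_i|.
|d| = [1, 8, 3, 7, 6, 7, 8, 2]
Step 2: Midrank |d_i| (ties get averaged ranks).
ranks: |1|->1, |8|->7.5, |3|->3, |7|->5.5, |6|->4, |7|->5.5, |8|->7.5, |2|->2
Step 3: Attach original signs; sum ranks with positive sign and with negative sign.
W+ = 1 + 5.5 + 7.5 + 2 = 16
W- = 7.5 + 3 + 5.5 + 4 = 20
(Check: W+ + W- = 36 should equal n(n+1)/2 = 36.)
Step 4: Test statistic W = min(W+, W-) = 16.
Step 5: Ties in |d|, so use the tie-corrected normal approximation.
        E[W] = n(n+1)/4 = 8*9/4 = 18.
        Tie groups: |d|=7 (t=2), |d|=8 (t=2); sum(t^3 - t) = 12.
        Var[W] = n(n+1)(2n+1)/24 - sum(t^3-t)/48 = 1224/24 - 12/48 = 50.75.
        z = (W - E[W]) / sqrt(Var[W]) = (16 - 18) / 7.1239 = -0.2807.
        Two-sided p = 2*Phi(z) = 0.778906.
Step 6: alpha = 0.05. fail to reject H0.

W+ = 16, W- = 20, W = min = 16, p = 0.778906, fail to reject H0.


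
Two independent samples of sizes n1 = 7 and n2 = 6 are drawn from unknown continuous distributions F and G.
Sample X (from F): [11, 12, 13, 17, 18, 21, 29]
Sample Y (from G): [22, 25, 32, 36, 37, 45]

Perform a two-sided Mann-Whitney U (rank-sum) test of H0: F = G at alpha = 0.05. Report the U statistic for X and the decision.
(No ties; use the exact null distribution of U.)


Step 1: Combine and sort all 13 observations; assign midranks.
sorted (value, group): (11,X), (12,X), (13,X), (17,X), (18,X), (21,X), (22,Y), (25,Y), (29,X), (32,Y), (36,Y), (37,Y), (45,Y)
ranks: 11->1, 12->2, 13->3, 17->4, 18->5, 21->6, 22->7, 25->8, 29->9, 32->10, 36->11, 37->12, 45->13
Step 2: Rank sum for X: R1 = 1 + 2 + 3 + 4 + 5 + 6 + 9 = 30.
Step 3: U_X = R1 - n1(n1+1)/2 = 30 - 7*8/2 = 30 - 28 = 2.
       U_Y = n1*n2 - U_X = 42 - 2 = 40.
Step 4: No ties, so the exact null distribution of U (based on enumerating the C(13,7) = 1716 equally likely rank assignments) gives the two-sided p-value.
Step 5: p-value = 0.004662; compare to alpha = 0.05. reject H0.

U_X = 2, p = 0.004662, reject H0 at alpha = 0.05.


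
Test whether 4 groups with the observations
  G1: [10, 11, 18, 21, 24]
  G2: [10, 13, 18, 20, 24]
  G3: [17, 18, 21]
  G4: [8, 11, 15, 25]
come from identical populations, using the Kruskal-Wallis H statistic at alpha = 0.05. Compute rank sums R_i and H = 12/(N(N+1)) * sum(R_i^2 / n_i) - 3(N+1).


Step 1: Combine all N = 17 observations and assign midranks.
sorted (value, group, rank): (8,G4,1), (10,G1,2.5), (10,G2,2.5), (11,G1,4.5), (11,G4,4.5), (13,G2,6), (15,G4,7), (17,G3,8), (18,G1,10), (18,G2,10), (18,G3,10), (20,G2,12), (21,G1,13.5), (21,G3,13.5), (24,G1,15.5), (24,G2,15.5), (25,G4,17)
Step 2: Sum ranks within each group.
R_1 = 46 (n_1 = 5)
R_2 = 46 (n_2 = 5)
R_3 = 31.5 (n_3 = 3)
R_4 = 29.5 (n_4 = 4)
Step 3: H = 12/(N(N+1)) * sum(R_i^2/n_i) - 3(N+1)
     = 12/(17*18) * (46^2/5 + 46^2/5 + 31.5^2/3 + 29.5^2/4) - 3*18
     = 0.039216 * 1394.71 - 54
     = 0.694608.
Step 4: Ties present; correction factor C = 1 - 48/(17^3 - 17) = 0.990196. Corrected H = 0.694608 / 0.990196 = 0.701485.
Step 5: Under H0, H ~ chi^2(3); p-value = 0.872855.
Step 6: alpha = 0.05. fail to reject H0.

H = 0.7015, df = 3, p = 0.872855, fail to reject H0.


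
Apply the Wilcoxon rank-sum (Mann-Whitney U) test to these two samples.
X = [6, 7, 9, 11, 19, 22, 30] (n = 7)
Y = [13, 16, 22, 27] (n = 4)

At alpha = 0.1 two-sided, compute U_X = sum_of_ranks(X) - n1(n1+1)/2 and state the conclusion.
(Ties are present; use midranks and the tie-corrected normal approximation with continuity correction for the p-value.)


Step 1: Combine and sort all 11 observations; assign midranks.
sorted (value, group): (6,X), (7,X), (9,X), (11,X), (13,Y), (16,Y), (19,X), (22,X), (22,Y), (27,Y), (30,X)
ranks: 6->1, 7->2, 9->3, 11->4, 13->5, 16->6, 19->7, 22->8.5, 22->8.5, 27->10, 30->11
Step 2: Rank sum for X: R1 = 1 + 2 + 3 + 4 + 7 + 8.5 + 11 = 36.5.
Step 3: U_X = R1 - n1(n1+1)/2 = 36.5 - 7*8/2 = 36.5 - 28 = 8.5.
       U_Y = n1*n2 - U_X = 28 - 8.5 = 19.5.
Step 4: Ties are present, so use the tie-corrected normal approximation (with continuity correction) for the p-value.
Step 5: p-value = 0.343605; compare to alpha = 0.1. fail to reject H0.

U_X = 8.5, p = 0.343605, fail to reject H0 at alpha = 0.1.


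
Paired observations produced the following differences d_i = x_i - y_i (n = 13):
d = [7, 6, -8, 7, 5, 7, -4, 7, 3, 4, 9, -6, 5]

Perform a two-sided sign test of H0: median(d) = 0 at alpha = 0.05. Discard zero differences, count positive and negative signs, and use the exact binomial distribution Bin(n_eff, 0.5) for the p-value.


Step 1: Discard zero differences. Original n = 13; n_eff = number of nonzero differences = 13.
Nonzero differences (with sign): +7, +6, -8, +7, +5, +7, -4, +7, +3, +4, +9, -6, +5
Step 2: Count signs: positive = 10, negative = 3.
Step 3: Under H0: P(positive) = 0.5, so the number of positives S ~ Bin(13, 0.5).
Step 4: Two-sided exact p-value = sum of Bin(13,0.5) probabilities at or below the observed probability = 0.092285.
Step 5: alpha = 0.05. fail to reject H0.

n_eff = 13, pos = 10, neg = 3, p = 0.092285, fail to reject H0.


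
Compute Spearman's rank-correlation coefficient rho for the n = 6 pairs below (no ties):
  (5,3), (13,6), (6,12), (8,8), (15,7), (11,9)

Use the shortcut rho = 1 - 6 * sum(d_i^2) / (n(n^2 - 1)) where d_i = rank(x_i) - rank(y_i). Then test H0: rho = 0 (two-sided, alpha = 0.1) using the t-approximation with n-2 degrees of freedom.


Step 1: Rank x and y separately (midranks; no ties here).
rank(x): 5->1, 13->5, 6->2, 8->3, 15->6, 11->4
rank(y): 3->1, 6->2, 12->6, 8->4, 7->3, 9->5
Step 2: d_i = R_x(i) - R_y(i); compute d_i^2.
  (1-1)^2=0, (5-2)^2=9, (2-6)^2=16, (3-4)^2=1, (6-3)^2=9, (4-5)^2=1
sum(d^2) = 36.
Step 3: rho = 1 - 6*36 / (6*(6^2 - 1)) = 1 - 216/210 = -0.028571.
Step 4: Under H0, t = rho * sqrt((n-2)/(1-rho^2)) = -0.0572 ~ t(4).
Step 5: Two-sided p-value from the t-distribution with 4 df = 0.957155.
Step 6: alpha = 0.1. fail to reject H0.

rho = -0.0286, p = 0.957155, fail to reject H0 at alpha = 0.1.


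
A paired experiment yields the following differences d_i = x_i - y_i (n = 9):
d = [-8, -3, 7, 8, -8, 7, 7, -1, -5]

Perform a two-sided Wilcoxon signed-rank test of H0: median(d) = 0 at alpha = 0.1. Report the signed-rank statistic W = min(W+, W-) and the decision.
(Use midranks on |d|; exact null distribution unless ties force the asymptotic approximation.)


Step 1: Drop any zero differences (none here) and take |d_i|.
|d| = [8, 3, 7, 8, 8, 7, 7, 1, 5]
Step 2: Midrank |d_i| (ties get averaged ranks).
ranks: |8|->8, |3|->2, |7|->5, |8|->8, |8|->8, |7|->5, |7|->5, |1|->1, |5|->3
Step 3: Attach original signs; sum ranks with positive sign and with negative sign.
W+ = 5 + 8 + 5 + 5 = 23
W- = 8 + 2 + 8 + 1 + 3 = 22
(Check: W+ + W- = 45 should equal n(n+1)/2 = 45.)
Step 4: Test statistic W = min(W+, W-) = 22.
Step 5: Ties in |d|, so use the tie-corrected normal approximation.
        E[W] = n(n+1)/4 = 9*10/4 = 22.5.
        Tie groups: |d|=7 (t=3), |d|=8 (t=3); sum(t^3 - t) = 48.
        Var[W] = n(n+1)(2n+1)/24 - sum(t^3-t)/48 = 1710/24 - 48/48 = 70.25.
        z = (W - E[W]) / sqrt(Var[W]) = (22 - 22.5) / 8.3815 = -0.0597.
        Two-sided p = 2*Phi(z) = 0.952430.
Step 6: alpha = 0.1. fail to reject H0.

W+ = 23, W- = 22, W = min = 22, p = 0.952430, fail to reject H0.


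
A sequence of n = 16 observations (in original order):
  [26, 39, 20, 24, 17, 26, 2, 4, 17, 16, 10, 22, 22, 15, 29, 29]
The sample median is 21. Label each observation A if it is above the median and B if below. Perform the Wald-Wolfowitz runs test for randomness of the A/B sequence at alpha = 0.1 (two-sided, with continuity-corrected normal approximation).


Step 1: Compute median = 21; label A = above, B = below.
Labels in order: AABABABBBBBAABAA  (n_A = 8, n_B = 8)
Step 2: Count runs R = 9.
Step 3: Under H0 (random ordering), E[R] = 2*n_A*n_B/(n_A+n_B) + 1 = 2*8*8/16 + 1 = 9.0000.
        Var[R] = 2*n_A*n_B*(2*n_A*n_B - n_A - n_B) / ((n_A+n_B)^2 * (n_A+n_B-1)) = 14336/3840 = 3.7333.
        SD[R] = 1.9322.
Step 4: R = E[R], so z = 0 with no continuity correction.
Step 5: Two-sided p-value via normal approximation = 2*(1 - Phi(|z|)) = 1.000000.
Step 6: alpha = 0.1. fail to reject H0.

R = 9, z = 0.0000, p = 1.000000, fail to reject H0.
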